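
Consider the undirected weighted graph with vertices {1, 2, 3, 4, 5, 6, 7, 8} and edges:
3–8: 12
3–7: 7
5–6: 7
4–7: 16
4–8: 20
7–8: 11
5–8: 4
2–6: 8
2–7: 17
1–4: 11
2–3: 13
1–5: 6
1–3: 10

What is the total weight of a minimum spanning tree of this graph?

53

Prim, starting at 1.
Step 1: cheapest edge leaving the tree is 1–5 (6); add 5.
Step 2: cheapest edge leaving the tree is 5–8 (4); add 8.
Step 3: cheapest edge leaving the tree is 5–6 (7); add 6.
Step 4: cheapest edge leaving the tree is 2–6 (8); add 2.
Step 5: cheapest edge leaving the tree is 1–3 (10); add 3.
Step 6: cheapest edge leaving the tree is 3–7 (7); add 7.
Step 7: cheapest edge leaving the tree is 1–4 (11); add 4.
MST edges: 1–5, 5–8, 5–6, 2–6, 1–3, 3–7, 1–4; total weight 6+4+7+8+10+7+11 = 53.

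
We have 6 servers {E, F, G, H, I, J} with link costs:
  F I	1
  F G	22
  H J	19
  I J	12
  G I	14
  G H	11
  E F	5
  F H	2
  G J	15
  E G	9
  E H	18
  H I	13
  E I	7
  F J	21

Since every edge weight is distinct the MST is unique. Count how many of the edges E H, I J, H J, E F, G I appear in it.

Kruskal: consider edges lightest-first.
F I (1): add. Components now {E} {F,I} {G} {H} {J}
F H (2): add. Components now {E} {F,H,I} {G} {J}
E F (5): add. Components now {E,F,H,I} {G} {J}
E I (7): skip — E and I already connected.
E G (9): add. Components now {E,F,G,H,I} {J}
G H (11): skip — G and H already connected.
I J (12): add. Components now {E,F,G,H,I,J}
MST edge set: {F I, F H, E F, E G, I J}.
Of the listed edges, {I J, E F} are in the MST → 2.

2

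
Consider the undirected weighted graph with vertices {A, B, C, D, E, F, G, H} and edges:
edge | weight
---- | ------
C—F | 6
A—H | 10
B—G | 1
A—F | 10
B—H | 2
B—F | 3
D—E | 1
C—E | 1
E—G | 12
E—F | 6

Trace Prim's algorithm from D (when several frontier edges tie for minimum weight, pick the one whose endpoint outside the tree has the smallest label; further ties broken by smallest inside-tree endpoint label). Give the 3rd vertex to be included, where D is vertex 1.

Grow the tree from D using Prim:
Step 1: frontier [D—E 1] → take D—E (1); add E.
Step 2: frontier [C—E 1, E—F 6, E—G 12] → take C—E (1); add C.
Step 3: frontier [C—F 6, E—F 6, E—G 12] → take C—F (6); add F.
Step 4: frontier [E—G 12, B—F 3, A—F 10] → take B—F (3); add B.
Step 5: frontier [B—G 1, B—H 2, E—G 12, A—F 10] → take B—G (1); add G.
Step 6: frontier [B—H 2, A—F 10] → take B—H (2); add H.
Step 7: frontier [A—F 10, A—H 10] → take A—F (10); add A.
Vertex order: D, E, C, F, B, G, H, A. The 3rd vertex is C.

C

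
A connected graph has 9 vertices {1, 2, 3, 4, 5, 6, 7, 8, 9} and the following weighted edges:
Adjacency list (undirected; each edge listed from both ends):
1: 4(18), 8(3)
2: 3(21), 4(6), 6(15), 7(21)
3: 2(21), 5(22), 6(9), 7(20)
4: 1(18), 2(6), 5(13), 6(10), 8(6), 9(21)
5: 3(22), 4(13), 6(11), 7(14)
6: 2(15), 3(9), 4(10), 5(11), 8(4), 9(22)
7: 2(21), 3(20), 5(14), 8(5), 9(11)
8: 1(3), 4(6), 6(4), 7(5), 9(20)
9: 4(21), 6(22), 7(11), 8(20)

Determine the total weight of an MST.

55

Kruskal: consider edges lightest-first.
1-8 (3): add — endpoints in different components.
6-8 (4): add — endpoints in different components.
7-8 (5): add — endpoints in different components.
2-4 (6): add — endpoints in different components.
4-8 (6): add — endpoints in different components.
3-6 (9): add — endpoints in different components.
4-6 (10): skip — 4 and 6 already connected.
5-6 (11): add — endpoints in different components.
7-9 (11): add — endpoints in different components.
MST edges: 1-8, 6-8, 7-8, 2-4, 4-8, 3-6, 5-6, 7-9; total weight 3+4+5+6+6+9+11+11 = 55.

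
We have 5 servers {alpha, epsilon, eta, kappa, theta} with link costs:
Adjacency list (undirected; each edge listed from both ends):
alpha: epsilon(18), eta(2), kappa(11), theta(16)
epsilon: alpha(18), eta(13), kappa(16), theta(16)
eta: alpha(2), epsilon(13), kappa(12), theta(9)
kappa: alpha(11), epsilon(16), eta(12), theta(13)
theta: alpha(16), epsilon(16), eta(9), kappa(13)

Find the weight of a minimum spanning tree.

35

Kruskal: consider edges lightest-first.
alpha–eta (2): add — endpoints in different components.
eta–theta (9): add — endpoints in different components.
alpha–kappa (11): add — endpoints in different components.
eta–kappa (12): skip — eta and kappa already connected.
epsilon–eta (13): add — endpoints in different components.
MST edges: alpha–eta, eta–theta, alpha–kappa, epsilon–eta; total weight 2+9+11+13 = 35.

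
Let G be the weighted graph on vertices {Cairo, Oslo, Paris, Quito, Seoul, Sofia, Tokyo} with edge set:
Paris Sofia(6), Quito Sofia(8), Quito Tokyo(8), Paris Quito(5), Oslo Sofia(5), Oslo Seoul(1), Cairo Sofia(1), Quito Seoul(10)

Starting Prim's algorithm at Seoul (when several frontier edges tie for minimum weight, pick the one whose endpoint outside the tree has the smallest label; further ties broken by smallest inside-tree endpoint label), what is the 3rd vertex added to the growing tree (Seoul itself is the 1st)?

Sofia

Prim, starting at Seoul.
Step 1: frontier [Oslo Seoul 1, Quito Seoul 10] → take Oslo Seoul (1); add Oslo.
Step 2: frontier [Oslo Sofia 5, Quito Seoul 10] → take Oslo Sofia (5); add Sofia.
Step 3: frontier [Quito Seoul 10, Cairo Sofia 1, Paris Sofia 6, Quito Sofia 8] → take Cairo Sofia (1); add Cairo.
Step 4: frontier [Quito Seoul 10, Paris Sofia 6, Quito Sofia 8] → take Paris Sofia (6); add Paris.
Step 5: frontier [Paris Quito 5, Quito Seoul 10, Quito Sofia 8] → take Paris Quito (5); add Quito.
Step 6: frontier [Quito Tokyo 8] → take Quito Tokyo (8); add Tokyo.
Vertex order: Seoul, Oslo, Sofia, Cairo, Paris, Quito, Tokyo. The 3rd vertex is Sofia.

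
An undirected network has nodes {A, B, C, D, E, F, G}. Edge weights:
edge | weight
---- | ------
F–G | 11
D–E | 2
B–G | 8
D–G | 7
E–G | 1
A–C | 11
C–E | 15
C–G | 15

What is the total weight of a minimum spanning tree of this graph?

Grow the tree from D using Prim:
Step 1: frontier [D–E 2, D–G 7] → take D–E (2); add E.
Step 2: frontier [D–G 7, E–G 1, C–E 15] → take E–G (1); add G.
Step 3: frontier [C–E 15, B–G 8, F–G 11, C–G 15] → take B–G (8); add B.
Step 4: frontier [C–E 15, F–G 11, C–G 15] → take F–G (11); add F.
Step 5: frontier [C–E 15, C–G 15] → take C–E (15); add C.
Step 6: frontier [A–C 11] → take A–C (11); add A.
MST edges: D–E, E–G, B–G, F–G, C–E, A–C; total weight 2+1+8+11+15+11 = 48.

48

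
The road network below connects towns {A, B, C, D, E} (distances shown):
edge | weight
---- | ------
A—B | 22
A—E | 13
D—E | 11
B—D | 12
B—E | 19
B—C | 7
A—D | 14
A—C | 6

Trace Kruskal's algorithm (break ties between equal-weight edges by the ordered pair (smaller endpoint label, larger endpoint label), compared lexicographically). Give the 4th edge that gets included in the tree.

B-D

Kruskal: consider edges lightest-first.
A—C (6): add — endpoints in different components.
B—C (7): add — endpoints in different components.
D—E (11): add — endpoints in different components.
B—D (12): add — endpoints in different components.
The 4th edge added is B—D.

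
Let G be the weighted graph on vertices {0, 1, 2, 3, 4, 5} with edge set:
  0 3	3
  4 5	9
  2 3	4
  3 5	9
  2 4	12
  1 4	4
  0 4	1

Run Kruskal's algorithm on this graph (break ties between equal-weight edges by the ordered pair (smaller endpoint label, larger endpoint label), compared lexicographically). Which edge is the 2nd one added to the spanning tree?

0-3

Kruskal: consider edges lightest-first.
0 4 (1): add — endpoints in different components.
0 3 (3): add — endpoints in different components.
1 4 (4): add — endpoints in different components.
2 3 (4): add — endpoints in different components.
3 5 (9): add — endpoints in different components.
The 2nd edge added is 0 3.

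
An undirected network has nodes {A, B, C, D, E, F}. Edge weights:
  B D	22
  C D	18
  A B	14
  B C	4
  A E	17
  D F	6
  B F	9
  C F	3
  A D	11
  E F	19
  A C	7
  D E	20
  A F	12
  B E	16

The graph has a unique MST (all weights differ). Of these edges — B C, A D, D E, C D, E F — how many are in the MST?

Kruskal's algorithm — process edges by increasing weight (ties by edge label):
C F (3): add. Components now {A} {B} {C,F} {D} {E}
B C (4): add. Components now {A} {B,C,F} {D} {E}
D F (6): add. Components now {A} {B,C,D,F} {E}
A C (7): add. Components now {A,B,C,D,F} {E}
B F (9): skip — B and F already connected.
A D (11): skip — A and D already connected.
A F (12): skip — A and F already connected.
A B (14): skip — A and B already connected.
B E (16): add. Components now {A,B,C,D,E,F}
MST edge set: {C F, B C, D F, A C, B E}.
Of the listed edges, {B C} are in the MST → 1.

1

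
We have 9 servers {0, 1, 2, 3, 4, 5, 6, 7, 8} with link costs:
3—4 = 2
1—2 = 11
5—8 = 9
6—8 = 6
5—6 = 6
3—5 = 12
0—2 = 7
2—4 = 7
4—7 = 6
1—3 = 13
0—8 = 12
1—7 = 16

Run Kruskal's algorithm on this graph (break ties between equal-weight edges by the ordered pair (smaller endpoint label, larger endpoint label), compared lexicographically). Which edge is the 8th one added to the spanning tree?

0-8

Kruskal's algorithm — process edges by increasing weight (ties by edge label):
3—4 (2): add — endpoints in different components.
4—7 (6): add — endpoints in different components.
5—6 (6): add — endpoints in different components.
6—8 (6): add — endpoints in different components.
0—2 (7): add — endpoints in different components.
2—4 (7): add — endpoints in different components.
5—8 (9): skip — 5 and 8 already connected.
1—2 (11): add — endpoints in different components.
0—8 (12): add — endpoints in different components.
The 8th edge added is 0—8.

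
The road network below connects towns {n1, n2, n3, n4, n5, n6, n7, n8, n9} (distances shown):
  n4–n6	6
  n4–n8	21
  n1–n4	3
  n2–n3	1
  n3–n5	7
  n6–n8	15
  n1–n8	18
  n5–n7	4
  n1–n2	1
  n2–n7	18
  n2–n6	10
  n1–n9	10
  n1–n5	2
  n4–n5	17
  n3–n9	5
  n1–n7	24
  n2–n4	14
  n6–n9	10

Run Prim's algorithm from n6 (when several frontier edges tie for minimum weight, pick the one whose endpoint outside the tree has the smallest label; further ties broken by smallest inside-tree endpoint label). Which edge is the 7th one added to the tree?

Grow the tree from n6 using Prim:
Step 1: cheapest edge leaving the tree is n4–n6 (6); add n4.
Step 2: cheapest edge leaving the tree is n1–n4 (3); add n1.
Step 3: cheapest edge leaving the tree is n1–n2 (1); add n2.
Step 4: cheapest edge leaving the tree is n2–n3 (1); add n3.
Step 5: cheapest edge leaving the tree is n1–n5 (2); add n5.
Step 6: cheapest edge leaving the tree is n5–n7 (4); add n7.
Step 7: cheapest edge leaving the tree is n3–n9 (5); add n9.
Step 8: cheapest edge leaving the tree is n6–n8 (15); add n8.
The 7th edge added is n3–n9.

n3-n9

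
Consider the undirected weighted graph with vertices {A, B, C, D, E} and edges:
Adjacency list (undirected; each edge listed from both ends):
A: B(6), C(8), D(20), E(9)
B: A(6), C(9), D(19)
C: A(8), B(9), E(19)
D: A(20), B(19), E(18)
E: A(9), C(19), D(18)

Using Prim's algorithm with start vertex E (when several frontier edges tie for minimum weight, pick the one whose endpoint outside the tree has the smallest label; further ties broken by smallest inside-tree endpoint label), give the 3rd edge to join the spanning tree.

Prim's algorithm from E:
Step 1: frontier [A—E 9, D—E 18, C—E 19] → take A—E (9); add A.
Step 2: frontier [A—B 6, A—C 8, A—D 20, D—E 18, C—E 19] → take A—B (6); add B.
Step 3: frontier [A—C 8, A—D 20, B—C 9, B—D 19, D—E 18, C—E 19] → take A—C (8); add C.
Step 4: frontier [A—D 20, B—D 19, D—E 18] → take D—E (18); add D.
The 3rd edge added is A—C.

A-C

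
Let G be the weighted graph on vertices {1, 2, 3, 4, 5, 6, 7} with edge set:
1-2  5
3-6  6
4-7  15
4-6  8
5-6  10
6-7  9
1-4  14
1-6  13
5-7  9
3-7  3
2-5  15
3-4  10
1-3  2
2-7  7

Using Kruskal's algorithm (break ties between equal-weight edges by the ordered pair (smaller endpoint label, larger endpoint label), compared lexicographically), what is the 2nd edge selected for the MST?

3-7

Sort edges by weight, then run Kruskal:
1-3 (2): add. Components now {1,3} {2} {4} {5} {6} {7}
3-7 (3): add. Components now {1,3,7} {2} {4} {5} {6}
1-2 (5): add. Components now {1,2,3,7} {4} {5} {6}
3-6 (6): add. Components now {1,2,3,6,7} {4} {5}
2-7 (7): skip — 2 and 7 already connected.
4-6 (8): add. Components now {1,2,3,4,6,7} {5}
5-7 (9): add. Components now {1,2,3,4,5,6,7}
The 2nd edge added is 3-7.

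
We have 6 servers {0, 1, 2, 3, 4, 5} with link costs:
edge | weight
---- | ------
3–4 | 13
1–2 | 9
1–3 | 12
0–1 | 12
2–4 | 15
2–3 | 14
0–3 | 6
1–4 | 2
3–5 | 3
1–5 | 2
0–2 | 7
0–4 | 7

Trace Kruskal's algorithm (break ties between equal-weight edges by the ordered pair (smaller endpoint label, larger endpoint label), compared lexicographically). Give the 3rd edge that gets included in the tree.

3-5

Kruskal's algorithm — process edges by increasing weight (ties by edge label):
1–4 (2): add — endpoints in different components.
1–5 (2): add — endpoints in different components.
3–5 (3): add — endpoints in different components.
0–3 (6): add — endpoints in different components.
0–2 (7): add — endpoints in different components.
The 3rd edge added is 3–5.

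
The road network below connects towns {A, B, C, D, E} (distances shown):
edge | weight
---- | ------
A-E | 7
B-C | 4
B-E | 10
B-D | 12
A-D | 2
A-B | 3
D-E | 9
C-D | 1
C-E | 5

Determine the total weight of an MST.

Kruskal's algorithm — process edges by increasing weight (ties by edge label):
C-D (1): add — endpoints in different components.
A-D (2): add — endpoints in different components.
A-B (3): add — endpoints in different components.
B-C (4): skip — B and C already connected.
C-E (5): add — endpoints in different components.
MST edges: C-D, A-D, A-B, C-E; total weight 1+2+3+5 = 11.

11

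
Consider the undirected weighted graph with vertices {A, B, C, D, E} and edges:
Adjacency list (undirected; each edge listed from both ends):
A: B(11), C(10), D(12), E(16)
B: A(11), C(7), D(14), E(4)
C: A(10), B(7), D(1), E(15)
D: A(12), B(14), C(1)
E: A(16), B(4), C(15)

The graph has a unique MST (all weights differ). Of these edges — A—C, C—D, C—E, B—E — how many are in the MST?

3

Kruskal: consider edges lightest-first.
C—D (1): add. Components now {A} {B} {C,D} {E}
B—E (4): add. Components now {A} {B,E} {C,D}
B—C (7): add. Components now {A} {B,C,D,E}
A—C (10): add. Components now {A,B,C,D,E}
MST edge set: {C—D, B—E, B—C, A—C}.
Of the listed edges, {A—C, C—D, B—E} are in the MST → 3.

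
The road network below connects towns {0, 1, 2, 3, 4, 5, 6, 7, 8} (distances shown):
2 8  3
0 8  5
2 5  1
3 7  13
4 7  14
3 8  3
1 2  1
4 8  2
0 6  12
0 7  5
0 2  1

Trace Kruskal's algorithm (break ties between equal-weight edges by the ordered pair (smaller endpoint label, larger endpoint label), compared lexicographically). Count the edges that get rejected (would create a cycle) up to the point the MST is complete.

1

Sort edges by weight, then run Kruskal:
0 2 (1): add — endpoints in different components.
1 2 (1): add — endpoints in different components.
2 5 (1): add — endpoints in different components.
4 8 (2): add — endpoints in different components.
2 8 (3): add — endpoints in different components.
3 8 (3): add — endpoints in different components.
0 7 (5): add — endpoints in different components.
0 8 (5): skip — 0 and 8 already connected.
0 6 (12): add — endpoints in different components.
Edges rejected before the tree was complete: 1.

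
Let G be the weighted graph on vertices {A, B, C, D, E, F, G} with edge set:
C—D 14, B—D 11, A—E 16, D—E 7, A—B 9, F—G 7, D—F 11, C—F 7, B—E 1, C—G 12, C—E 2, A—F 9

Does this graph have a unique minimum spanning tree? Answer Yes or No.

No

Sort edges by weight, then run Kruskal:
B—E (1): add — endpoints in different components.
C—E (2): add — endpoints in different components.
C—F (7): add — endpoints in different components.
D—E (7): add — endpoints in different components.
F—G (7): add — endpoints in different components.
A—B (9): add — endpoints in different components.
Non-tree edge A—F has weight 9, equal to the heaviest edge on its tree cycle — swapping gives another MST of the same weight. Not unique.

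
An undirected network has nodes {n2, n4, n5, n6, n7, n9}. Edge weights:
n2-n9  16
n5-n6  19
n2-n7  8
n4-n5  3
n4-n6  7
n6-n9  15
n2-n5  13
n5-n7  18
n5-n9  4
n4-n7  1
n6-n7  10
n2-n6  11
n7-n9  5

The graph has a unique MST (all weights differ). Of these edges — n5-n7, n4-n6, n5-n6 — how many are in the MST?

Kruskal: consider edges lightest-first.
n4-n7 (1): add. Components now {n5} {n4,n7} {n6} {n9} {n2}
n4-n5 (3): add. Components now {n4,n5,n7} {n6} {n9} {n2}
n5-n9 (4): add. Components now {n4,n5,n7,n9} {n6} {n2}
n7-n9 (5): skip — n7 and n9 already connected.
n4-n6 (7): add. Components now {n4,n5,n6,n7,n9} {n2}
n2-n7 (8): add. Components now {n2,n4,n5,n6,n7,n9}
MST edge set: {n4-n7, n4-n5, n5-n9, n4-n6, n2-n7}.
Of the listed edges, {n4-n6} are in the MST → 1.

1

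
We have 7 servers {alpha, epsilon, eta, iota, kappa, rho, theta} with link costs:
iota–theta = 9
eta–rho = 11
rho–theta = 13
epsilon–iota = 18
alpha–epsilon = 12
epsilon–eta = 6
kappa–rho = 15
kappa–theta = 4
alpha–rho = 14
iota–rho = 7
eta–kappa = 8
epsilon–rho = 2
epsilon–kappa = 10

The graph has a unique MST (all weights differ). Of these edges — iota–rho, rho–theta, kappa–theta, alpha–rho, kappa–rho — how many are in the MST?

Sort edges by weight, then run Kruskal:
epsilon–rho (2): add. Components now {epsilon,rho} {eta} {theta} {alpha} {kappa} {iota}
kappa–theta (4): add. Components now {epsilon,rho} {eta} {kappa,theta} {alpha} {iota}
epsilon–eta (6): add. Components now {epsilon,eta,rho} {kappa,theta} {alpha} {iota}
iota–rho (7): add. Components now {epsilon,eta,iota,rho} {kappa,theta} {alpha}
eta–kappa (8): add. Components now {epsilon,eta,iota,kappa,rho,theta} {alpha}
iota–theta (9): skip — theta and iota already connected.
epsilon–kappa (10): skip — epsilon and kappa already connected.
eta–rho (11): skip — eta and rho already connected.
alpha–epsilon (12): add. Components now {alpha,epsilon,eta,iota,kappa,rho,theta}
MST edge set: {epsilon–rho, kappa–theta, epsilon–eta, iota–rho, eta–kappa, alpha–epsilon}.
Of the listed edges, {iota–rho, kappa–theta} are in the MST → 2.

2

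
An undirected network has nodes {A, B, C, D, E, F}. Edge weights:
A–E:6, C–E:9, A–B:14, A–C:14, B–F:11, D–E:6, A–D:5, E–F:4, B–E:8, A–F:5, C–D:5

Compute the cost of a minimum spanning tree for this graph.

27

Sort edges by weight, then run Kruskal:
E–F (4): add. Components now {A} {B} {C} {D} {E,F}
A–D (5): add. Components now {A,D} {B} {C} {E,F}
A–F (5): add. Components now {A,D,E,F} {B} {C}
C–D (5): add. Components now {A,C,D,E,F} {B}
A–E (6): skip — A and E already connected.
D–E (6): skip — D and E already connected.
B–E (8): add. Components now {A,B,C,D,E,F}
MST edges: E–F, A–D, A–F, C–D, B–E; total weight 4+5+5+5+8 = 27.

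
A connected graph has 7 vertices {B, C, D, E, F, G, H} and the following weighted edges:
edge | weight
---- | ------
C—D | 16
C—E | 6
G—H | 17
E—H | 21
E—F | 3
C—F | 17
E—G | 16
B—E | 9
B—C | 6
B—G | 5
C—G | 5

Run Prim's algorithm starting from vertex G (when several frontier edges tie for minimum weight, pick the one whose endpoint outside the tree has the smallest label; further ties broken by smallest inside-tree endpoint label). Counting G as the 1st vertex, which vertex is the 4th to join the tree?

Prim, starting at G.
Step 1: frontier [B—G 5, C—G 5, E—G 16, G—H 17] → take B—G (5); add B.
Step 2: frontier [B—C 6, B—E 9, C—G 5, E—G 16, G—H 17] → take C—G (5); add C.
Step 3: frontier [B—E 9, C—E 6, C—D 16, C—F 17, E—G 16, G—H 17] → take C—E (6); add E.
Step 4: frontier [C—D 16, C—F 17, E—F 3, E—H 21, G—H 17] → take E—F (3); add F.
Step 5: frontier [C—D 16, E—H 21, G—H 17] → take C—D (16); add D.
Step 6: frontier [E—H 21, G—H 17] → take G—H (17); add H.
Vertex order: G, B, C, E, F, D, H. The 4th vertex is E.

E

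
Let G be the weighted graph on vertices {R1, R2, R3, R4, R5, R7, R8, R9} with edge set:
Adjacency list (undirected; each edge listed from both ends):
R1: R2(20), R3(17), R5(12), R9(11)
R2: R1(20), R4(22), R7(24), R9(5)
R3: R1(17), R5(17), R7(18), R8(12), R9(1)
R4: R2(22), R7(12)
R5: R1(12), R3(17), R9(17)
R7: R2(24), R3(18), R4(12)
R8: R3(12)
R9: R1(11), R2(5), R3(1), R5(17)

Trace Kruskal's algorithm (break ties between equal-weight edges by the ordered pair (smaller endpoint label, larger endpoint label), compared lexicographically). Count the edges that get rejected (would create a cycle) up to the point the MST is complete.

3

Sort edges by weight, then run Kruskal:
R3 R9 (1): add — endpoints in different components.
R2 R9 (5): add — endpoints in different components.
R1 R9 (11): add — endpoints in different components.
R1 R5 (12): add — endpoints in different components.
R3 R8 (12): add — endpoints in different components.
R4 R7 (12): add — endpoints in different components.
R1 R3 (17): skip — R1 and R3 already connected.
R3 R5 (17): skip — R3 and R5 already connected.
R5 R9 (17): skip — R9 and R5 already connected.
R3 R7 (18): add — endpoints in different components.
Edges rejected before the tree was complete: 3.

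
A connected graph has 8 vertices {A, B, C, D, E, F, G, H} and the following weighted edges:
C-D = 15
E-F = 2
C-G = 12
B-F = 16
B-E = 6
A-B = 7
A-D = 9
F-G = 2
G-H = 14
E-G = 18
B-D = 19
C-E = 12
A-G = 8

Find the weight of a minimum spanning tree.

52

Prim's algorithm from F:
Step 1: frontier [E-F 2, F-G 2, B-F 16] → take E-F (2); add E.
Step 2: frontier [B-E 6, C-E 12, E-G 18, F-G 2, B-F 16] → take F-G (2); add G.
Step 3: frontier [B-E 6, C-E 12, B-F 16, A-G 8, C-G 12, G-H 14] → take B-E (6); add B.
Step 4: frontier [A-B 7, B-D 19, C-E 12, A-G 8, C-G 12, G-H 14] → take A-B (7); add A.
Step 5: frontier [A-D 9, B-D 19, C-E 12, C-G 12, G-H 14] → take A-D (9); add D.
Step 6: frontier [C-D 15, C-E 12, C-G 12, G-H 14] → take C-E (12); add C.
Step 7: frontier [G-H 14] → take G-H (14); add H.
MST edges: E-F, F-G, B-E, A-B, A-D, C-E, G-H; total weight 2+2+6+7+9+12+14 = 52.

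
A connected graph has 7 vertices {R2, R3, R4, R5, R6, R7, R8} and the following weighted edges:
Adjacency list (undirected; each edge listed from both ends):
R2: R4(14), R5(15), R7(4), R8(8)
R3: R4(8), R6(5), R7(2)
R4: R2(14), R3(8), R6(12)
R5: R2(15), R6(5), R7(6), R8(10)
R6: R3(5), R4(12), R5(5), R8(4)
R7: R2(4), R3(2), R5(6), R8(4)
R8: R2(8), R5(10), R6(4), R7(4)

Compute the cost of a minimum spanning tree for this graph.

Kruskal: consider edges lightest-first.
R3-R7 (2): add. Components now {R4} {R5} {R2} {R3,R7} {R8} {R6}
R2-R7 (4): add. Components now {R4} {R5} {R2,R3,R7} {R8} {R6}
R6-R8 (4): add. Components now {R4} {R5} {R2,R3,R7} {R6,R8}
R7-R8 (4): add. Components now {R4} {R5} {R2,R3,R6,R7,R8}
R3-R6 (5): skip — R3 and R6 already connected.
R5-R6 (5): add. Components now {R4} {R2,R3,R5,R6,R7,R8}
R5-R7 (6): skip — R5 and R7 already connected.
R2-R8 (8): skip — R2 and R8 already connected.
R3-R4 (8): add. Components now {R2,R3,R4,R5,R6,R7,R8}
MST edges: R3-R7, R2-R7, R6-R8, R7-R8, R5-R6, R3-R4; total weight 2+4+4+4+5+8 = 27.

27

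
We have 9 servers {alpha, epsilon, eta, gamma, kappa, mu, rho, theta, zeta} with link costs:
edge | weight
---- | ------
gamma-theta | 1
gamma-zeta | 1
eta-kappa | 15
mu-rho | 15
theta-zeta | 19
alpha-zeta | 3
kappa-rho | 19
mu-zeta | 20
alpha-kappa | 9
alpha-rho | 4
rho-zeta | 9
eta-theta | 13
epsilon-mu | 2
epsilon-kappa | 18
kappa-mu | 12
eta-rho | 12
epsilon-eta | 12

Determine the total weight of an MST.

44

Sort edges by weight, then run Kruskal:
gamma-theta (1): add — endpoints in different components.
gamma-zeta (1): add — endpoints in different components.
epsilon-mu (2): add — endpoints in different components.
alpha-zeta (3): add — endpoints in different components.
alpha-rho (4): add — endpoints in different components.
alpha-kappa (9): add — endpoints in different components.
rho-zeta (9): skip — rho and zeta already connected.
epsilon-eta (12): add — endpoints in different components.
eta-rho (12): add — endpoints in different components.
MST edges: gamma-theta, gamma-zeta, epsilon-mu, alpha-zeta, alpha-rho, alpha-kappa, epsilon-eta, eta-rho; total weight 1+1+2+3+4+9+12+12 = 44.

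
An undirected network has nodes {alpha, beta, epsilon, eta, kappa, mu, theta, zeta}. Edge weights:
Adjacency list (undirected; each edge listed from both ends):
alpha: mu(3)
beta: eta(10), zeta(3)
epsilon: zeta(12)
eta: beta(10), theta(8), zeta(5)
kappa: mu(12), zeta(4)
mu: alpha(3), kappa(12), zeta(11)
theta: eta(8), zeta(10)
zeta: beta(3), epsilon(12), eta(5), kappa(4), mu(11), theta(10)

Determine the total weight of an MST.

46

Sort edges by weight, then run Kruskal:
alpha-mu (3): add — endpoints in different components.
beta-zeta (3): add — endpoints in different components.
kappa-zeta (4): add — endpoints in different components.
eta-zeta (5): add — endpoints in different components.
eta-theta (8): add — endpoints in different components.
beta-eta (10): skip — beta and eta already connected.
theta-zeta (10): skip — theta and zeta already connected.
mu-zeta (11): add — endpoints in different components.
epsilon-zeta (12): add — endpoints in different components.
MST edges: alpha-mu, beta-zeta, kappa-zeta, eta-zeta, eta-theta, mu-zeta, epsilon-zeta; total weight 3+3+4+5+8+11+12 = 46.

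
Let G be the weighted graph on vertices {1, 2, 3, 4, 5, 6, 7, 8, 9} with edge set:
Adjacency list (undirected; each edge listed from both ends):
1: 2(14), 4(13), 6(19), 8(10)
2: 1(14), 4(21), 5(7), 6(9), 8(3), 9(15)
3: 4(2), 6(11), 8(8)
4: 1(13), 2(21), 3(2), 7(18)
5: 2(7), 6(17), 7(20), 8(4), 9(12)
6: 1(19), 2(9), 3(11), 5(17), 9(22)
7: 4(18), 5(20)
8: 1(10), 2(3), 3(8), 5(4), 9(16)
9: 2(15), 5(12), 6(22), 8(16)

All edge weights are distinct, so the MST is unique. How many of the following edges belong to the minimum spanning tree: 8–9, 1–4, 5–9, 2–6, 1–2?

2

Kruskal: consider edges lightest-first.
3–4 (2): add — endpoints in different components.
2–8 (3): add — endpoints in different components.
5–8 (4): add — endpoints in different components.
2–5 (7): skip — 2 and 5 already connected.
3–8 (8): add — endpoints in different components.
2–6 (9): add — endpoints in different components.
1–8 (10): add — endpoints in different components.
3–6 (11): skip — 3 and 6 already connected.
5–9 (12): add — endpoints in different components.
1–4 (13): skip — 1 and 4 already connected.
1–2 (14): skip — 1 and 2 already connected.
2–9 (15): skip — 2 and 9 already connected.
8–9 (16): skip — 8 and 9 already connected.
5–6 (17): skip — 5 and 6 already connected.
4–7 (18): add — endpoints in different components.
MST edge set: {3–4, 2–8, 5–8, 3–8, 2–6, 1–8, 5–9, 4–7}.
Of the listed edges, {5–9, 2–6} are in the MST → 2.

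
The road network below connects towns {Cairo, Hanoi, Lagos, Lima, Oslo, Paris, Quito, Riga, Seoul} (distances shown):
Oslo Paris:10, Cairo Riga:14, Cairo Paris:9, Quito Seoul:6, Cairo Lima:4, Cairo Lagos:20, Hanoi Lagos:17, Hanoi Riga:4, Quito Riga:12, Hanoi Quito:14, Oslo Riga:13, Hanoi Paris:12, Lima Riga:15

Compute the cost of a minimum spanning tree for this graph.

Kruskal's algorithm — process edges by increasing weight (ties by edge label):
Cairo Lima (4): add — endpoints in different components.
Hanoi Riga (4): add — endpoints in different components.
Quito Seoul (6): add — endpoints in different components.
Cairo Paris (9): add — endpoints in different components.
Oslo Paris (10): add — endpoints in different components.
Hanoi Paris (12): add — endpoints in different components.
Quito Riga (12): add — endpoints in different components.
Oslo Riga (13): skip — Riga and Oslo already connected.
Cairo Riga (14): skip — Cairo and Riga already connected.
Hanoi Quito (14): skip — Hanoi and Quito already connected.
Lima Riga (15): skip — Riga and Lima already connected.
Hanoi Lagos (17): add — endpoints in different components.
MST edges: Cairo Lima, Hanoi Riga, Quito Seoul, Cairo Paris, Oslo Paris, Hanoi Paris, Quito Riga, Hanoi Lagos; total weight 4+4+6+9+10+12+12+17 = 74.

74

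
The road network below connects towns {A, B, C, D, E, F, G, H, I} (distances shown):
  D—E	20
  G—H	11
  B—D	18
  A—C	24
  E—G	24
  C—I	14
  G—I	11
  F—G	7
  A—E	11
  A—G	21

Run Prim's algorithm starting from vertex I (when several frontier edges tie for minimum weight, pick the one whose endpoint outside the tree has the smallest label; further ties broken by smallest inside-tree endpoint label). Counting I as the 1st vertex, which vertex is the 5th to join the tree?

C

Prim's algorithm from I:
Step 1: cheapest edge leaving the tree is G—I (11); add G.
Step 2: cheapest edge leaving the tree is F—G (7); add F.
Step 3: cheapest edge leaving the tree is G—H (11); add H.
Step 4: cheapest edge leaving the tree is C—I (14); add C.
Step 5: cheapest edge leaving the tree is A—G (21); add A.
Step 6: cheapest edge leaving the tree is A—E (11); add E.
Step 7: cheapest edge leaving the tree is D—E (20); add D.
Step 8: cheapest edge leaving the tree is B—D (18); add B.
Vertex order: I, G, F, H, C, A, E, D, B. The 5th vertex is C.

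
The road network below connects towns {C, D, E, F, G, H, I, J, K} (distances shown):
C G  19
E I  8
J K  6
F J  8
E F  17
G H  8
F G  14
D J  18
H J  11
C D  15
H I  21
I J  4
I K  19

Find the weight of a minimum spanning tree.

Kruskal: consider edges lightest-first.
I J (4): add — endpoints in different components.
J K (6): add — endpoints in different components.
E I (8): add — endpoints in different components.
F J (8): add — endpoints in different components.
G H (8): add — endpoints in different components.
H J (11): add — endpoints in different components.
F G (14): skip — F and G already connected.
C D (15): add — endpoints in different components.
E F (17): skip — E and F already connected.
D J (18): add — endpoints in different components.
MST edges: I J, J K, E I, F J, G H, H J, C D, D J; total weight 4+6+8+8+8+11+15+18 = 78.

78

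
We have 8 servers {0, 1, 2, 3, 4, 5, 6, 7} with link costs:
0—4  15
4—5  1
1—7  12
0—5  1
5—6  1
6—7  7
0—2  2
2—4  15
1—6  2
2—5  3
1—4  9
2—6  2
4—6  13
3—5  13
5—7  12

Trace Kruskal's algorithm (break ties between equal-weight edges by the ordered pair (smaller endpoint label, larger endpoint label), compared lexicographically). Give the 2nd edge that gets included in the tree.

Sort edges by weight, then run Kruskal:
0—5 (1): add — endpoints in different components.
4—5 (1): add — endpoints in different components.
5—6 (1): add — endpoints in different components.
0—2 (2): add — endpoints in different components.
1—6 (2): add — endpoints in different components.
2—6 (2): skip — 2 and 6 already connected.
2—5 (3): skip — 2 and 5 already connected.
6—7 (7): add — endpoints in different components.
1—4 (9): skip — 1 and 4 already connected.
1—7 (12): skip — 1 and 7 already connected.
5—7 (12): skip — 5 and 7 already connected.
3—5 (13): add — endpoints in different components.
The 2nd edge added is 4—5.

4-5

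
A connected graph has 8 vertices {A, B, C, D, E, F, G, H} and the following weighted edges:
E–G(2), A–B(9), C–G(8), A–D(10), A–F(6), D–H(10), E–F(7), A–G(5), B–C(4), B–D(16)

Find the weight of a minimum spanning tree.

45

Sort edges by weight, then run Kruskal:
E–G (2): add — endpoints in different components.
B–C (4): add — endpoints in different components.
A–G (5): add — endpoints in different components.
A–F (6): add — endpoints in different components.
E–F (7): skip — E and F already connected.
C–G (8): add — endpoints in different components.
A–B (9): skip — A and B already connected.
A–D (10): add — endpoints in different components.
D–H (10): add — endpoints in different components.
MST edges: E–G, B–C, A–G, A–F, C–G, A–D, D–H; total weight 2+4+5+6+8+10+10 = 45.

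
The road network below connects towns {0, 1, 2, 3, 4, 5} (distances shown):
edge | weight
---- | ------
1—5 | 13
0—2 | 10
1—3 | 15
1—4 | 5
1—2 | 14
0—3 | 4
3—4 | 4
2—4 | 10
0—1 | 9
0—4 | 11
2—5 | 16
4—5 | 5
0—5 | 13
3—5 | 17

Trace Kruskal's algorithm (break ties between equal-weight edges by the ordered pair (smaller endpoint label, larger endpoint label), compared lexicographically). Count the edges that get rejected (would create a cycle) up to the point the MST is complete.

1

Kruskal: consider edges lightest-first.
0—3 (4): add — endpoints in different components.
3—4 (4): add — endpoints in different components.
1—4 (5): add — endpoints in different components.
4—5 (5): add — endpoints in different components.
0—1 (9): skip — 0 and 1 already connected.
0—2 (10): add — endpoints in different components.
Edges rejected before the tree was complete: 1.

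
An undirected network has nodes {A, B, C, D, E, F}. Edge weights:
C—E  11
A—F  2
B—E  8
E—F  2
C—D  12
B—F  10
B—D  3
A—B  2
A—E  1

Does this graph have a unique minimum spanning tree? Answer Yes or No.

No

Kruskal's algorithm — process edges by increasing weight (ties by edge label):
A—E (1): add. Components now {A,E} {B} {C} {D} {F}
A—B (2): add. Components now {A,B,E} {C} {D} {F}
A—F (2): add. Components now {A,B,E,F} {C} {D}
E—F (2): skip — E and F already connected.
B—D (3): add. Components now {A,B,D,E,F} {C}
B—E (8): skip — B and E already connected.
B—F (10): skip — B and F already connected.
C—E (11): add. Components now {A,B,C,D,E,F}
Non-tree edge E—F has weight 2, equal to the heaviest edge on its tree cycle — swapping gives another MST of the same weight. Not unique.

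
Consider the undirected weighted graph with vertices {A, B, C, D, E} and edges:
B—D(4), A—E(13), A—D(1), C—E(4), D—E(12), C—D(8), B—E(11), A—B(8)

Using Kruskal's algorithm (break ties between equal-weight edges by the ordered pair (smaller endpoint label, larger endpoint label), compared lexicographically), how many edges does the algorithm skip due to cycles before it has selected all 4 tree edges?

Kruskal: consider edges lightest-first.
A—D (1): add — endpoints in different components.
B—D (4): add — endpoints in different components.
C—E (4): add — endpoints in different components.
A—B (8): skip — A and B already connected.
C—D (8): add — endpoints in different components.
Edges rejected before the tree was complete: 1.

1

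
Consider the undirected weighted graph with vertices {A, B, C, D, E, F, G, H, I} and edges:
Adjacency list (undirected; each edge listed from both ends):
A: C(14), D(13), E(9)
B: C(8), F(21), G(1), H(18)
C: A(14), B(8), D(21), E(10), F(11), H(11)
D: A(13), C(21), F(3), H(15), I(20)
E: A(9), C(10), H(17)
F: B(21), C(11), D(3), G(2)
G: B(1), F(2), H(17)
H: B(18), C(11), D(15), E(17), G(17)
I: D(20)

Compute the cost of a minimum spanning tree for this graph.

Prim's algorithm from C:
Step 1: cheapest edge leaving the tree is B-C (8); add B.
Step 2: cheapest edge leaving the tree is B-G (1); add G.
Step 3: cheapest edge leaving the tree is F-G (2); add F.
Step 4: cheapest edge leaving the tree is D-F (3); add D.
Step 5: cheapest edge leaving the tree is C-E (10); add E.
Step 6: cheapest edge leaving the tree is A-E (9); add A.
Step 7: cheapest edge leaving the tree is C-H (11); add H.
Step 8: cheapest edge leaving the tree is D-I (20); add I.
MST edges: B-C, B-G, F-G, D-F, C-E, A-E, C-H, D-I; total weight 8+1+2+3+10+9+11+20 = 64.

64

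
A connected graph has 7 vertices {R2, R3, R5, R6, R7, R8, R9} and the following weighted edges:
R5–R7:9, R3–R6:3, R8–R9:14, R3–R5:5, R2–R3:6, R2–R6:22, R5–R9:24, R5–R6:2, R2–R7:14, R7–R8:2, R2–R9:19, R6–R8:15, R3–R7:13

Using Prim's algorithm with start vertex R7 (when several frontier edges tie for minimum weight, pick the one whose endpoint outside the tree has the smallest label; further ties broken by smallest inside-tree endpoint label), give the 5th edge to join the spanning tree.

Prim's algorithm from R7:
Step 1: cheapest edge leaving the tree is R7–R8 (2); add R8.
Step 2: cheapest edge leaving the tree is R5–R7 (9); add R5.
Step 3: cheapest edge leaving the tree is R5–R6 (2); add R6.
Step 4: cheapest edge leaving the tree is R3–R6 (3); add R3.
Step 5: cheapest edge leaving the tree is R2–R3 (6); add R2.
Step 6: cheapest edge leaving the tree is R8–R9 (14); add R9.
The 5th edge added is R2–R3.

R2-R3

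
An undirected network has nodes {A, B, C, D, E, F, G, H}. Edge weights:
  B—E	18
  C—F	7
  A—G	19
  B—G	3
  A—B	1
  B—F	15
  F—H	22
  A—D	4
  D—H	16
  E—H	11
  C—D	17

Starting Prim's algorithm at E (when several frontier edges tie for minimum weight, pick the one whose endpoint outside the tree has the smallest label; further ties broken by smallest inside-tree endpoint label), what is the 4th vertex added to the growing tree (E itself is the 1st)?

A

Prim's algorithm from E:
Step 1: frontier [E—H 11, B—E 18] → take E—H (11); add H.
Step 2: frontier [B—E 18, D—H 16, F—H 22] → take D—H (16); add D.
Step 3: frontier [A—D 4, C—D 17, B—E 18, F—H 22] → take A—D (4); add A.
Step 4: frontier [A—B 1, A—G 19, C—D 17, B—E 18, F—H 22] → take A—B (1); add B.
Step 5: frontier [A—G 19, B—G 3, B—F 15, C—D 17, F—H 22] → take B—G (3); add G.
Step 6: frontier [B—F 15, C—D 17, F—H 22] → take B—F (15); add F.
Step 7: frontier [C—D 17, C—F 7] → take C—F (7); add C.
Vertex order: E, H, D, A, B, G, F, C. The 4th vertex is A.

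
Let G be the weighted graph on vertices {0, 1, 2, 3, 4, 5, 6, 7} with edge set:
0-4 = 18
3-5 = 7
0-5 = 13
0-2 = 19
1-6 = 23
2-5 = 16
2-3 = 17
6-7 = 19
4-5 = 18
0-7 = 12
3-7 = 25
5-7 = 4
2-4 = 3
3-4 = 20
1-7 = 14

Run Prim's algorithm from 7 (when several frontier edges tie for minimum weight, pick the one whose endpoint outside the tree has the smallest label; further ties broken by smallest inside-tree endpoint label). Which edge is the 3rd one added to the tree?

0-7

Prim, starting at 7.
Step 1: cheapest edge leaving the tree is 5-7 (4); add 5.
Step 2: cheapest edge leaving the tree is 3-5 (7); add 3.
Step 3: cheapest edge leaving the tree is 0-7 (12); add 0.
Step 4: cheapest edge leaving the tree is 1-7 (14); add 1.
Step 5: cheapest edge leaving the tree is 2-5 (16); add 2.
Step 6: cheapest edge leaving the tree is 2-4 (3); add 4.
Step 7: cheapest edge leaving the tree is 6-7 (19); add 6.
The 3rd edge added is 0-7.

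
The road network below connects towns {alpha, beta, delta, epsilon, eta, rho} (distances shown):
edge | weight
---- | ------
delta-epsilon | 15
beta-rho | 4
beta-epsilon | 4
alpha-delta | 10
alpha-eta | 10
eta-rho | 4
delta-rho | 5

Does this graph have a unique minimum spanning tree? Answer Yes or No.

Kruskal: consider edges lightest-first.
beta-epsilon (4): add — endpoints in different components.
beta-rho (4): add — endpoints in different components.
eta-rho (4): add — endpoints in different components.
delta-rho (5): add — endpoints in different components.
alpha-delta (10): add — endpoints in different components.
Non-tree edge alpha-eta has weight 10, equal to the heaviest edge on its tree cycle — swapping gives another MST of the same weight. Not unique.

No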